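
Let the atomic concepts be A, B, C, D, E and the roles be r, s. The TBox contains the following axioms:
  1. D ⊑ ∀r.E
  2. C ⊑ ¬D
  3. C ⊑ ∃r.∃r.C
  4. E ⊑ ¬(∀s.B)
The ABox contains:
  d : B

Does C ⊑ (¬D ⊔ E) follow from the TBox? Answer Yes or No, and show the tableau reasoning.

Yes

1. C ⊑ (¬D ⊔ E)  ⇔  (C ⊓ (D ⊓ ¬E)) unsat w.r.t. T
   all branches close; clash {D, ¬D} at x₀
2. Hence C ⊑ (¬D ⊔ E): entailed.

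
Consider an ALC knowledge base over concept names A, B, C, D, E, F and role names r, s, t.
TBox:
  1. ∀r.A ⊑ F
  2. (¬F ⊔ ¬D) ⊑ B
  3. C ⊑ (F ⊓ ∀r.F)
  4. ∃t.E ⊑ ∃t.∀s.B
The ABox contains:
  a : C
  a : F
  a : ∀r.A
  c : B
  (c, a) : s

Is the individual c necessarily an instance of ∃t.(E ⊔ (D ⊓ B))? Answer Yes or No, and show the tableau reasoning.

1. c : ∃t.(E ⊔ (D ⊓ B))?  L(c) = {B} ∪ {∀t.(¬E ⊓ (¬D ⊔ ¬B))}
   open: L(c) ⊇ {B, ¬C, ∀t.(¬E ⊓ (¬D ⊔ ¬B)), ∀t.¬E, ∃r.¬A} (+ ∃-successors) — c ∉ ∃t.(E ⊔ (D ⊓ B)) possible
2. Hence c : ∃t.(E ⊔ (D ⊓ B)): not entailed.

No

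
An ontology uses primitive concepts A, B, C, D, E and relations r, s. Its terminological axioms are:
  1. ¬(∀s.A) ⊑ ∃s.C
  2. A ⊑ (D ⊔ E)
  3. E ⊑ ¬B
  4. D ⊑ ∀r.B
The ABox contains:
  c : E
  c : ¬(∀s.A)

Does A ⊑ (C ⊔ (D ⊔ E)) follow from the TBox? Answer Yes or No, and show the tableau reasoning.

Yes

1. A ⊑ (C ⊔ (D ⊔ E))  ⇔  (A ⊓ (¬C ⊓ (¬D ⊓ ¬E))) unsat w.r.t. T
   all branches close; clash {E, ¬E} at x₀
2. Hence A ⊑ (C ⊔ (D ⊔ E)): entailed.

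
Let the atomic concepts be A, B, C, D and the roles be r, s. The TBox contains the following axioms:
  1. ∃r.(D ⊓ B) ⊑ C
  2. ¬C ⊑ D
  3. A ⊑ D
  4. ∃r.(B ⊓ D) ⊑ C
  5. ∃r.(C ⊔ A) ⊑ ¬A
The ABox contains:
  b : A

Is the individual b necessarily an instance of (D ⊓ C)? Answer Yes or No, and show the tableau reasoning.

No

1. b : (D ⊓ C)?  L(b) = {A} ∪ {(¬D ⊔ ¬C)}
   apply at b: A⊑D
   open: L(b) ⊇ {A, D, ¬C, ∀r.(¬B ⊔ ¬D), ∀r.(¬C ⊓ ¬A), …} — b ∉ (D ⊓ C) possible
2. Hence b : (D ⊓ C): not entailed.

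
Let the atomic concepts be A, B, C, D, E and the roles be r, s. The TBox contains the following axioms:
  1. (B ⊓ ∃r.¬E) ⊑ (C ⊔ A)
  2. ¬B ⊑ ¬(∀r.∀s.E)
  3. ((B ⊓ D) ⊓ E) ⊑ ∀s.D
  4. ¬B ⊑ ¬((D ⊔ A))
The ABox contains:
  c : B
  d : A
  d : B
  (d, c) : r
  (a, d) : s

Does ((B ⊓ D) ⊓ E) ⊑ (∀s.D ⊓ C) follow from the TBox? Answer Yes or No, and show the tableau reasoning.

1. ((B ⊓ D) ⊓ E) ⊑ (∀s.D ⊓ C)  ⇔  (((B ⊓ D) ⊓ E) ⊓ (∃s.¬D ⊔ ¬C)) unsat w.r.t. T
   apply at x₀: ((B ⊓ D) ⊓ E)⊑∀s.D
   open: L(x₀) ⊇ {B, D, E, ¬C, ∀r.E, …}
2. Hence ((B ⊓ D) ⊓ E) ⊑ (∀s.D ⊓ C): not entailed.

No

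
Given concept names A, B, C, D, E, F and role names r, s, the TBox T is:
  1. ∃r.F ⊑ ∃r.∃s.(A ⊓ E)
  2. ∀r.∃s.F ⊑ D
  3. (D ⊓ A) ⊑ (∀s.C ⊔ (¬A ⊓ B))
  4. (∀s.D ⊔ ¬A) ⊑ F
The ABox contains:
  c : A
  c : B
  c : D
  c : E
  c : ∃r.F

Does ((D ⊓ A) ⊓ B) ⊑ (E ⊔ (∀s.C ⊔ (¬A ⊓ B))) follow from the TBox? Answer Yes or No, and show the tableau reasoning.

Yes

1. ((D ⊓ A) ⊓ B) ⊑ (E ⊔ (∀s.C ⊔ (¬A ⊓ B)))  ⇔  (((D ⊓ A) ⊓ B) ⊓ (¬E ⊓ (∃s.¬C ⊓ (A ⊔ ¬B)))) unsat w.r.t. T
   all branches close; clash {A, ¬A} at x₀
2. Hence ((D ⊓ A) ⊓ B) ⊑ (E ⊔ (∀s.C ⊔ (¬A ⊓ B))): entailed.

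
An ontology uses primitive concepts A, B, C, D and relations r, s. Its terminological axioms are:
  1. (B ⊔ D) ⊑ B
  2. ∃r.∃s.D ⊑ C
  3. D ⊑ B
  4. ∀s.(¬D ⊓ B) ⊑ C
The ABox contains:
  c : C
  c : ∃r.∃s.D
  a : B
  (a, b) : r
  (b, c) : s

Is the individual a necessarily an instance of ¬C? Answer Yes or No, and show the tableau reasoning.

1. a : ¬C?  L(a) = {B} ∪ {C}
   open: L(a) ⊇ {B, C} — a ∉ ¬C possible
2. Hence a : ¬C: not entailed.

No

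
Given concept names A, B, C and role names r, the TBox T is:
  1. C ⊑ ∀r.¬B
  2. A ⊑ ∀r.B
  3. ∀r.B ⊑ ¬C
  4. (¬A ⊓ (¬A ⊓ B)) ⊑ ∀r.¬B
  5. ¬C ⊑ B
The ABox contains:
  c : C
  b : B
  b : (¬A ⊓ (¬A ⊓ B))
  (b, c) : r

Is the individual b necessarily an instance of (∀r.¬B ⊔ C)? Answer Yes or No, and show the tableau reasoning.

Yes

1. b : (∀r.¬B ⊔ C)?  L(b) = {B, (¬A ⊓ (¬A ⊓ B))} ∪ {(∃r.B ⊓ ¬C)}
   clash {B, ¬B} at an ∃-successor — b ∈ (∀r.¬B ⊔ C)
2. Hence b : (∀r.¬B ⊔ C): entailed.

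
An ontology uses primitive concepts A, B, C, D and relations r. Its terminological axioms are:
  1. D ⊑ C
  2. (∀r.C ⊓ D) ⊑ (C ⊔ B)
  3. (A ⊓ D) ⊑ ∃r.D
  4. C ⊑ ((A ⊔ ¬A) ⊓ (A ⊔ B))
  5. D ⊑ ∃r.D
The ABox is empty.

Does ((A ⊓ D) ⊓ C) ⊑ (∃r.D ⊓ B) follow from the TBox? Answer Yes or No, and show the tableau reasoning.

No

1. ((A ⊓ D) ⊓ C) ⊑ (∃r.D ⊓ B)  ⇔  (((A ⊓ D) ⊓ C) ⊓ (∀r.¬D ⊔ ¬B)) unsat w.r.t. T
   apply at x₀: (A ⊓ D)⊑∃r.D; C⊑((A ⊔ ¬A) ⊓ (A ⊔ B)); D⊑∃r.D
   open: L(x₀) ⊇ {A, C, D, ¬B, ∃r.D, …} (+ ∃-successors)
2. Hence ((A ⊓ D) ⊓ C) ⊑ (∃r.D ⊓ B): not entailed.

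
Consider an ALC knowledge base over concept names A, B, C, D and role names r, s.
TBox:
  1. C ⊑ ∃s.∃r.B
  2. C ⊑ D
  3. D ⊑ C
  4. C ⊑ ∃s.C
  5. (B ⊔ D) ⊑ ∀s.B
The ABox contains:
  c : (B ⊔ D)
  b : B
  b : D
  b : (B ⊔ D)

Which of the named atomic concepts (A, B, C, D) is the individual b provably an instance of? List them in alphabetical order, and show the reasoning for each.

1. b : A?  L(b) = {B, D, (B ⊔ D)} ∪ {¬A}
   apply at b: D⊑C; (B ⊔ D)⊑∀s.B
   open: L(b) ⊇ {B, C, D, ¬A, ∀s.B, …} (+ ∃-successors) — b ∉ A possible
2. b : B?  L(b) = {B, D, (B ⊔ D)} ∪ {¬B}
   clash {B, ¬B} at b — b ∈ B
3. b : C?  L(b) = {B, D, (B ⊔ D)} ∪ {¬C}
   clash {C, ¬C} at b — b ∈ C
4. b : D?  L(b) = {B, D, (B ⊔ D)} ∪ {¬D}
   clash {D, ¬D} at b — b ∈ D
5. Entailed for b: {B, C, D}

{B, C, D}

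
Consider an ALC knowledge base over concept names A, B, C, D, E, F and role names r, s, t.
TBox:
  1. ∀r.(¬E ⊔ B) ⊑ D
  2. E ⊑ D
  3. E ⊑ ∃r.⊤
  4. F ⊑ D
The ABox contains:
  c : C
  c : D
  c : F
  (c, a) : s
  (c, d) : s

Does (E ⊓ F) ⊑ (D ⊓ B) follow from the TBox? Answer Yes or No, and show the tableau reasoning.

1. (E ⊓ F) ⊑ (D ⊓ B)  ⇔  ((E ⊓ F) ⊓ (¬D ⊔ ¬B)) unsat w.r.t. T
   apply at x₀: E⊑D; E⊑∃r.⊤; F⊑D
   open: L(x₀) ⊇ {D, E, F, ¬B, ∃r.⊤} (+ ∃-successors)
2. Hence (E ⊓ F) ⊑ (D ⊓ B): not entailed.

No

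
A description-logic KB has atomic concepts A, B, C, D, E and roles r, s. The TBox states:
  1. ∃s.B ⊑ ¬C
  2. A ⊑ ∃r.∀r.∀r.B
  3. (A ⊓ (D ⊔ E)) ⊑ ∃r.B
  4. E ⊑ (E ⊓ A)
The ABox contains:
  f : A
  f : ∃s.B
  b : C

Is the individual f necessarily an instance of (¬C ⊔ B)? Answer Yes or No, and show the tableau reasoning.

1. f : (¬C ⊔ B)?  L(f) = {A, ∃s.B} ∪ {(C ⊓ ¬B)}
   clash {C, ¬C} at f — f ∈ (¬C ⊔ B)
2. Hence f : (¬C ⊔ B): entailed.

Yes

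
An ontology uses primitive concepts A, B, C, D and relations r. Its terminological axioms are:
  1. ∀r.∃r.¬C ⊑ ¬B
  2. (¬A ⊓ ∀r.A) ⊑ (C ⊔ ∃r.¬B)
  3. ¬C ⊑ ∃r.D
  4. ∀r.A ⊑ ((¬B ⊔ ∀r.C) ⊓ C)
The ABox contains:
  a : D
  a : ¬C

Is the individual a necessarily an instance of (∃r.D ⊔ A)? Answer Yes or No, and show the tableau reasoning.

Yes

1. a : (∃r.D ⊔ A)?  L(a) = {D, ¬C} ∪ {(∀r.¬D ⊓ ¬A)}
   clash {C, ¬C} at a — a ∈ (∃r.D ⊔ A)
2. Hence a : (∃r.D ⊔ A): entailed.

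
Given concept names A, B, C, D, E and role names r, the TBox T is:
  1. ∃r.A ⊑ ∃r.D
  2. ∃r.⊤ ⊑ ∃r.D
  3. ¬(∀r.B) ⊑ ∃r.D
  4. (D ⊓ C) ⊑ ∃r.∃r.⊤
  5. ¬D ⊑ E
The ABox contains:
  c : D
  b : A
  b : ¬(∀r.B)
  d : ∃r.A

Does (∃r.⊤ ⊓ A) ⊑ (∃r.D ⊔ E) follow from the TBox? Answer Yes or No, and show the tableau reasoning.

Yes

1. (∃r.⊤ ⊓ A) ⊑ (∃r.D ⊔ E)  ⇔  ((∃r.⊤ ⊓ A) ⊓ (∀r.¬D ⊓ ¬E)) unsat w.r.t. T
   all branches close; clash {E, ¬E} at x₀
2. Hence (∃r.⊤ ⊓ A) ⊑ (∃r.D ⊔ E): entailed.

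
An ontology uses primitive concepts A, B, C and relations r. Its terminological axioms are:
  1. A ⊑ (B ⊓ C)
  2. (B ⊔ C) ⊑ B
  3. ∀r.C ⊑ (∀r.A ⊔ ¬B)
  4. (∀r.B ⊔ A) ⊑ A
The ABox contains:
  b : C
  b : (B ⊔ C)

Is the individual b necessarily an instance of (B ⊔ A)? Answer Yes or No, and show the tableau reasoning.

Yes

1. b : (B ⊔ A)?  L(b) = {C, (B ⊔ C)} ∪ {(¬B ⊓ ¬A)}
   clash {B, ¬B} at b — b ∈ (B ⊔ A)
2. Hence b : (B ⊔ A): entailed.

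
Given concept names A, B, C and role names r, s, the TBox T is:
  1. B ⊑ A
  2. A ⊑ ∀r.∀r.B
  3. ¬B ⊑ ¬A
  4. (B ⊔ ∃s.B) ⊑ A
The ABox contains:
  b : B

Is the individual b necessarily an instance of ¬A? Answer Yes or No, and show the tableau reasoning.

1. b : ¬A?  L(b) = {B} ∪ {A}
   apply at b: A⊑∀r.∀r.B
   open: L(b) ⊇ {A, B, ∀r.∀r.B} — b ∉ ¬A possible
2. Hence b : ¬A: not entailed.

No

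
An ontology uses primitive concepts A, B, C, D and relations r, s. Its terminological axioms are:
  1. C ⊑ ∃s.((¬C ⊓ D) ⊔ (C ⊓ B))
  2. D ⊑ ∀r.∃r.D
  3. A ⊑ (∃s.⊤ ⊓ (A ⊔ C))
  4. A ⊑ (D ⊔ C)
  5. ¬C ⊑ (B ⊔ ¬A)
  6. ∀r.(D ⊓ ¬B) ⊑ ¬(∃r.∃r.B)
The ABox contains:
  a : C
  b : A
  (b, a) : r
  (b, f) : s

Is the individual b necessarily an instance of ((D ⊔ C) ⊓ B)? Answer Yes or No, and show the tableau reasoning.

1. b : ((D ⊔ C) ⊓ B)?  L(b) = {A} ∪ {((¬D ⊓ ¬C) ⊔ ¬B)}
   apply at b: A⊑(∃s.⊤ ⊓ (A ⊔ C)); A⊑(D ⊔ C)
   open: L(b) ⊇ {A, C, D, ¬B, ∀r.∃r.D, …} (+ ∃-successors) — b ∉ ((D ⊔ C) ⊓ B) possible
2. Hence b : ((D ⊔ C) ⊓ B): not entailed.

No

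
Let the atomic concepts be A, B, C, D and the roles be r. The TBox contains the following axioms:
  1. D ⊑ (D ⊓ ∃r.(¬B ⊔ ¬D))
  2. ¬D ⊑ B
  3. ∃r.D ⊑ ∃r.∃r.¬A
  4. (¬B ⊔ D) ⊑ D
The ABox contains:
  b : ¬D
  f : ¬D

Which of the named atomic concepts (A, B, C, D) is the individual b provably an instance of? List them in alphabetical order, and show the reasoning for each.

1. b : A?  L(b) = {¬D} ∪ {¬A}
   apply at b: ¬D⊑B
   open: L(b) ⊇ {B, ¬A, ¬D, ∀r.¬D} — b ∉ A possible
2. b : B?  L(b) = {¬D} ∪ {¬B}
   clash {B, ¬B} at b — b ∈ B
3. b : C?  L(b) = {¬D} ∪ {¬C}
   apply at b: ¬D⊑B
   open: L(b) ⊇ {B, ¬C, ¬D, ∀r.¬D} — b ∉ C possible
4. b : D?  L(b) = {¬D} ∪ {¬D}
   apply at b: ¬D⊑B
   open: L(b) ⊇ {B, ¬D, ∀r.¬D} — b ∉ D possible
5. Entailed for b: {B}

{B}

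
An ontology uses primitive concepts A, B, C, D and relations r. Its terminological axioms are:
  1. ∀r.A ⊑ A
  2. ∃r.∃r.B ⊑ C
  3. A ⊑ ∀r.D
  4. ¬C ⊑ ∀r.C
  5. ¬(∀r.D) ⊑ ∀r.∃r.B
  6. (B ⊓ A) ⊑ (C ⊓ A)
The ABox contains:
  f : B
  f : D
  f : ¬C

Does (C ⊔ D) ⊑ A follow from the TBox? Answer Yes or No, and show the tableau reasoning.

No

1. (C ⊔ D) ⊑ A  ⇔  ((C ⊔ D) ⊓ ¬A) unsat w.r.t. T
   open: L(x₀) ⊇ {C, ¬A, ∀r.D, ∃r.¬A} (+ ∃-successors)
2. Hence (C ⊔ D) ⊑ A: not entailed.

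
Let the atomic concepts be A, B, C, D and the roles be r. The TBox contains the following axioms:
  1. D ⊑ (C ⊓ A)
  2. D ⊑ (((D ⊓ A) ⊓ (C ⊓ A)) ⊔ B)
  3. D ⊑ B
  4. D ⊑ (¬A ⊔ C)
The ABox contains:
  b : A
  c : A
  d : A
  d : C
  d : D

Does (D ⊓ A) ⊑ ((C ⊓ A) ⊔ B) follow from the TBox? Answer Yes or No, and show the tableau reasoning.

Yes

1. (D ⊓ A) ⊑ ((C ⊓ A) ⊔ B)  ⇔  ((D ⊓ A) ⊓ ((¬C ⊔ ¬A) ⊓ ¬B)) unsat w.r.t. T
   all branches close; clash {A, ¬A} at x₀
2. Hence (D ⊓ A) ⊑ ((C ⊓ A) ⊔ B): entailed.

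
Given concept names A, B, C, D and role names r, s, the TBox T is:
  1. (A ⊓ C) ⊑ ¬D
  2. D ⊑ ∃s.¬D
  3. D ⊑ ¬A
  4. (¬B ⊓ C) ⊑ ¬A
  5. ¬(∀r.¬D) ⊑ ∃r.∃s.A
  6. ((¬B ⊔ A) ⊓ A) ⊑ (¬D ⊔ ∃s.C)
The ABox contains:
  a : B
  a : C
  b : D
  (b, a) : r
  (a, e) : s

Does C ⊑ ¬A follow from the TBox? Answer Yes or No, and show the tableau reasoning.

No

1. C ⊑ ¬A  ⇔  (C ⊓ A) unsat w.r.t. T
   open: L(x₀) ⊇ {A, B, C, ¬D, ∀r.¬D}
2. Hence C ⊑ ¬A: not entailed.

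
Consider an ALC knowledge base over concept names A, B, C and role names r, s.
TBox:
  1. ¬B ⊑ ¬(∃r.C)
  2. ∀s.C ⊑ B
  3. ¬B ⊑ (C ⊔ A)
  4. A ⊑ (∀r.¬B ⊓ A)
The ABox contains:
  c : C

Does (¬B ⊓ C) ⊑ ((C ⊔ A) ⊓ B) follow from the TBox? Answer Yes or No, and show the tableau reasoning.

No

1. (¬B ⊓ C) ⊑ ((C ⊔ A) ⊓ B)  ⇔  ((¬B ⊓ C) ⊓ ((¬C ⊓ ¬A) ⊔ ¬B)) unsat w.r.t. T
   apply at x₀: ¬B⊑¬(∃r.C); ¬B⊑(C ⊔ A)
   open: L(x₀) ⊇ {C, ¬A, ¬B, ∀r.¬C, ∃s.¬C} (+ ∃-successors)
2. Hence (¬B ⊓ C) ⊑ ((C ⊔ A) ⊓ B): not entailed.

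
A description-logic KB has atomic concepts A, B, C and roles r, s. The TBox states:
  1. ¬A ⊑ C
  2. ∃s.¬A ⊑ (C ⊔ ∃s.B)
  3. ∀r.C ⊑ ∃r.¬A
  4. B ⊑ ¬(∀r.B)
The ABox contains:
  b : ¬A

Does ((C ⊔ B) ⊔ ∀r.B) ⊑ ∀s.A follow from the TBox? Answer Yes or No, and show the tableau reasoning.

No

1. ((C ⊔ B) ⊔ ∀r.B) ⊑ ∀s.A  ⇔  (((C ⊔ B) ⊔ ∀r.B) ⊓ ∃s.¬A) unsat w.r.t. T
   apply at x₀: ∃s.¬A⊑(C ⊔ ∃s.B)
   open: L(x₀) ⊇ {A, C, ¬B, ∃r.¬C, ∃s.¬A} (+ ∃-successors)
2. Hence ((C ⊔ B) ⊔ ∀r.B) ⊑ ∀s.A: not entailed.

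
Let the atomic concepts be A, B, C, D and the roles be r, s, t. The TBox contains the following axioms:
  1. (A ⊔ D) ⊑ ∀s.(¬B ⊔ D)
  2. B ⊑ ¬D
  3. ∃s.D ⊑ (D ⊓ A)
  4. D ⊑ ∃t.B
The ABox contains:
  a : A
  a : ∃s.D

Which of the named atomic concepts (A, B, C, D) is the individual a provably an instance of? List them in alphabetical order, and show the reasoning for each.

1. a : A?  L(a) = {A, ∃s.D} ∪ {¬A}
   clash {A, ¬A} at a — a ∈ A
2. a : B?  L(a) = {A, ∃s.D} ∪ {¬B}
   apply at a: ∃s.D⊑(D ⊓ A)
   open: L(a) ⊇ {A, D, ¬B, ∀s.(¬B ⊔ D), ∃s.D, …} (+ ∃-successors) — a ∉ B possible
3. a : C?  L(a) = {A, ∃s.D} ∪ {¬C}
   apply at a: ∃s.D⊑(D ⊓ A)
   open: L(a) ⊇ {A, D, ¬B, ¬C, ∀s.(¬B ⊔ D), …} (+ ∃-successors) — a ∉ C possible
4. a : D?  L(a) = {A, ∃s.D} ∪ {¬D}
   clash {D, ¬D} at a — a ∈ D
5. Entailed for a: {A, D}

{A, D}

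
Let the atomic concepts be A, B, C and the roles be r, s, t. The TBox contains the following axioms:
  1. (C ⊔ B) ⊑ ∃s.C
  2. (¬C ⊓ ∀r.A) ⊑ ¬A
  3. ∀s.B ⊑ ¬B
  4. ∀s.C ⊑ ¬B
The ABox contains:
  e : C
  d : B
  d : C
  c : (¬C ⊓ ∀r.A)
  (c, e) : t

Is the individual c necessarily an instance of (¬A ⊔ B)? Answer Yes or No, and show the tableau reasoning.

Yes

1. c : (¬A ⊔ B)?  L(c) = {(¬C ⊓ ∀r.A)} ∪ {(A ⊓ ¬B)}
   clash {A, ¬A} at c — c ∈ (¬A ⊔ B)
2. Hence c : (¬A ⊔ B): entailed.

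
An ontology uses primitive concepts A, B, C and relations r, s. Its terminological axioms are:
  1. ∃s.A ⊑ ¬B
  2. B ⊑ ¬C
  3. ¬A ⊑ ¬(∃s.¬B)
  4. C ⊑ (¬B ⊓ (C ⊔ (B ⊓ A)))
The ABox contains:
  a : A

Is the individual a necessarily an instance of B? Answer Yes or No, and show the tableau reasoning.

No

1. a : B?  L(a) = {A} ∪ {¬B}
   open: L(a) ⊇ {A, ¬B, ¬C} — a ∉ B possible
2. Hence a : B: not entailed.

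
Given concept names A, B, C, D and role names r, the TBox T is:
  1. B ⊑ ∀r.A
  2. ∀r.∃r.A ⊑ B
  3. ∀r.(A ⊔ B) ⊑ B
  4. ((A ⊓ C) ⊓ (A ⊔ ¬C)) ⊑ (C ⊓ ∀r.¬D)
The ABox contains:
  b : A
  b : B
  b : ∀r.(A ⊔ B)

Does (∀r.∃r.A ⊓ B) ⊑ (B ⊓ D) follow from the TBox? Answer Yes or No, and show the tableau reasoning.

1. (∀r.∃r.A ⊓ B) ⊑ (B ⊓ D)  ⇔  ((∀r.∃r.A ⊓ B) ⊓ (¬B ⊔ ¬D)) unsat w.r.t. T
   apply at x₀: B⊑∀r.A
   open: L(x₀) ⊇ {B, ¬A, ¬D, ∀r.A, ∀r.∃r.A}
2. Hence (∀r.∃r.A ⊓ B) ⊑ (B ⊓ D): not entailed.

No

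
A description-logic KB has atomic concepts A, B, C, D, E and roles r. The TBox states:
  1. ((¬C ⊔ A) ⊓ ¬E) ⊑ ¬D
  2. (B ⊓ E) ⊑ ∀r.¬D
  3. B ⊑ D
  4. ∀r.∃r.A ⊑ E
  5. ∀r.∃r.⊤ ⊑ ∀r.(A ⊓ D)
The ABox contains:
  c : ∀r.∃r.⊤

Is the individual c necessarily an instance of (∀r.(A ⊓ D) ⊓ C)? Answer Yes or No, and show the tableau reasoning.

1. c : (∀r.(A ⊓ D) ⊓ C)?  L(c) = {∀r.∃r.⊤} ∪ {(∃r.(¬A ⊔ ¬D) ⊔ ¬C)}
   apply at c: ∀r.∃r.⊤⊑∀r.(A ⊓ D)
   open: L(c) ⊇ {E, ¬B, ¬C, ∀r.(A ⊓ D), ∀r.∃r.⊤} — c ∉ (∀r.(A ⊓ D) ⊓ C) possible
2. Hence c : (∀r.(A ⊓ D) ⊓ C): not entailed.

No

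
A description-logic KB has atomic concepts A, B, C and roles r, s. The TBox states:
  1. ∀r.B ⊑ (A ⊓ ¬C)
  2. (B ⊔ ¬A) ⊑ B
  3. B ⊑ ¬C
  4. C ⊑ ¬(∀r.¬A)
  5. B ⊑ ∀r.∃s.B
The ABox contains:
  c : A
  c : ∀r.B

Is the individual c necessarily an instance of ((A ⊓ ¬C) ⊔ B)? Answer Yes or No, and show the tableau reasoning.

1. c : ((A ⊓ ¬C) ⊔ B)?  L(c) = {A, ∀r.B} ∪ {((¬A ⊔ C) ⊓ ¬B)}
   clash {B, ¬B} at c — c ∈ ((A ⊓ ¬C) ⊔ B)
2. Hence c : ((A ⊓ ¬C) ⊔ B): entailed.

Yes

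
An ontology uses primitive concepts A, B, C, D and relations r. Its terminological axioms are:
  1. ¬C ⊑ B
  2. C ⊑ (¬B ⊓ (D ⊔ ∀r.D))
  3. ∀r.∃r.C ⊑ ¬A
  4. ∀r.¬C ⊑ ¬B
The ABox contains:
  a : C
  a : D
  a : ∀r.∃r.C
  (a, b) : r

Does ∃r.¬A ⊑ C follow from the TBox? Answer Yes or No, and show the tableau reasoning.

1. ∃r.¬A ⊑ C  ⇔  (∃r.¬A ⊓ ¬C) unsat w.r.t. T
   apply at x₀: ¬C⊑B
   open: L(x₀) ⊇ {B, ¬C, ∃r.C, ∃r.¬A, ∃r.∀r.¬C} (+ ∃-successors)
2. Hence ∃r.¬A ⊑ C: not entailed.

No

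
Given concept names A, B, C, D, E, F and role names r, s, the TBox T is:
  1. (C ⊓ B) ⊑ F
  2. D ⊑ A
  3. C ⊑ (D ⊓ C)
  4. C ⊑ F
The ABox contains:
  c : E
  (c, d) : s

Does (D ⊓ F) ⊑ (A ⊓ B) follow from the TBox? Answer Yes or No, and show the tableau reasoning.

1. (D ⊓ F) ⊑ (A ⊓ B)  ⇔  ((D ⊓ F) ⊓ (¬A ⊔ ¬B)) unsat w.r.t. T
   apply at x₀: D⊑A
   open: L(x₀) ⊇ {A, D, F, ¬B, ¬C}
2. Hence (D ⊓ F) ⊑ (A ⊓ B): not entailed.

No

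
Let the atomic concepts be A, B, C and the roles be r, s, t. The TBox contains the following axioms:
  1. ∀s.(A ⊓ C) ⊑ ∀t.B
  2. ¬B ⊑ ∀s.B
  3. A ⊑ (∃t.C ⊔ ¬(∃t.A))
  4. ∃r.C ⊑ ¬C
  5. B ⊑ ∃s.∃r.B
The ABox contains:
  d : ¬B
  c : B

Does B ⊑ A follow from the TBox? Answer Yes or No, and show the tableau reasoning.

No

1. B ⊑ A  ⇔  (B ⊓ ¬A) unsat w.r.t. T
   apply at x₀: B⊑∃s.∃r.B
   open: L(x₀) ⊇ {B, ¬A, ∀r.¬C, ∃s.(¬A ⊔ ¬C), ∃s.∃r.B} (+ ∃-successors)
2. Hence B ⊑ A: not entailed.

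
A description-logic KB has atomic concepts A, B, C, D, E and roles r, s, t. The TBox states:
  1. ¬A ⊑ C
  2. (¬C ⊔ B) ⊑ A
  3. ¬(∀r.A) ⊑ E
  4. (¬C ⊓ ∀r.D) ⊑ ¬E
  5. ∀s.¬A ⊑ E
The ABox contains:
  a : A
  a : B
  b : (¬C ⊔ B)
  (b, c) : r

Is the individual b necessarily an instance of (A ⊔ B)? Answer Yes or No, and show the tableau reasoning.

Yes

1. b : (A ⊔ B)?  L(b) = {(¬C ⊔ B)} ∪ {(¬A ⊓ ¬B)}
   clash {B, ¬B} at b — b ∈ (A ⊔ B)
2. Hence b : (A ⊔ B): entailed.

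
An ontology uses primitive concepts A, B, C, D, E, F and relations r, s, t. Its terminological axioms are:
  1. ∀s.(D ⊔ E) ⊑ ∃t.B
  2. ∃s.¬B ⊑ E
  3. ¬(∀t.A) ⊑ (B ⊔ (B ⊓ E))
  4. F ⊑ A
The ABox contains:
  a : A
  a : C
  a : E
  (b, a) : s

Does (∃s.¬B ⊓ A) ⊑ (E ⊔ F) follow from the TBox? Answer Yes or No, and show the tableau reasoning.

1. (∃s.¬B ⊓ A) ⊑ (E ⊔ F)  ⇔  ((∃s.¬B ⊓ A) ⊓ (¬E ⊓ ¬F)) unsat w.r.t. T
   all branches close; clash {E, ¬E} at x₀
2. Hence (∃s.¬B ⊓ A) ⊑ (E ⊔ F): entailed.

Yes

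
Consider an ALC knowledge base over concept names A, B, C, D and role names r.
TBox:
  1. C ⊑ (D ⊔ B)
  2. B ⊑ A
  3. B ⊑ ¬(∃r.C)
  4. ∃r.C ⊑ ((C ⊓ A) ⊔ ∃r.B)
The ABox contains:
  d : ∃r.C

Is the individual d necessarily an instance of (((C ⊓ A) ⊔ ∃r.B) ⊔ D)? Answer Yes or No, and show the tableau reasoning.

Yes

1. d : (((C ⊓ A) ⊔ ∃r.B) ⊔ D)?  L(d) = {∃r.C} ∪ {(((¬C ⊔ ¬A) ⊓ ∀r.¬B) ⊓ ¬D)}
   clash {A, ¬A} at d — d ∈ (((C ⊓ A) ⊔ ∃r.B) ⊔ D)
2. Hence d : (((C ⊓ A) ⊔ ∃r.B) ⊔ D): entailed.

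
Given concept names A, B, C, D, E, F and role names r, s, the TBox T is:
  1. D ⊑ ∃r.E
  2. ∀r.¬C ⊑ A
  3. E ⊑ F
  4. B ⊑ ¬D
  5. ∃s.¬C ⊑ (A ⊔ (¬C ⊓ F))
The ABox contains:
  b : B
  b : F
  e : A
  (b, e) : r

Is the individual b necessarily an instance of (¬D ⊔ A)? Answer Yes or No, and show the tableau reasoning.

1. b : (¬D ⊔ A)?  L(b) = {B, F} ∪ {(D ⊓ ¬A)}
   clash {D, ¬D} at b — b ∈ (¬D ⊔ A)
2. Hence b : (¬D ⊔ A): entailed.

Yes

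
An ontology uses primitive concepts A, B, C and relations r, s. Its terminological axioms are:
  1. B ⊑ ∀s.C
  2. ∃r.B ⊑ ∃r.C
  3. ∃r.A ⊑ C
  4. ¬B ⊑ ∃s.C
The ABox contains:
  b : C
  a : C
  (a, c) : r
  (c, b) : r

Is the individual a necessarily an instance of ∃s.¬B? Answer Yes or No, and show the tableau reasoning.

1. a : ∃s.¬B?  L(a) = {C} ∪ {∀s.B}
   open: L(a) ⊇ {B, C, ∀r.¬B, ∀s.B, ∀s.C} — a ∉ ∃s.¬B possible
2. Hence a : ∃s.¬B: not entailed.

No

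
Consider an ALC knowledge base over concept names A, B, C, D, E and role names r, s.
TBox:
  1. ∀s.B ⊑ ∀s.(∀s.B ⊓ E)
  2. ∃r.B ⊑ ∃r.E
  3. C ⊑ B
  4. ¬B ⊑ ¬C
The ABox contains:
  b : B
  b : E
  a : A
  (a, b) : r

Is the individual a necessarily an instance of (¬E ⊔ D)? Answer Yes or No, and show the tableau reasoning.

No

1. a : (¬E ⊔ D)?  L(a) = {A} ∪ {(E ⊓ ¬D)}
   open: L(a) ⊇ {A, B, E, ¬D, ∃r.E, …} (+ ∃-successors) — a ∉ (¬E ⊔ D) possible
2. Hence a : (¬E ⊔ D): not entailed.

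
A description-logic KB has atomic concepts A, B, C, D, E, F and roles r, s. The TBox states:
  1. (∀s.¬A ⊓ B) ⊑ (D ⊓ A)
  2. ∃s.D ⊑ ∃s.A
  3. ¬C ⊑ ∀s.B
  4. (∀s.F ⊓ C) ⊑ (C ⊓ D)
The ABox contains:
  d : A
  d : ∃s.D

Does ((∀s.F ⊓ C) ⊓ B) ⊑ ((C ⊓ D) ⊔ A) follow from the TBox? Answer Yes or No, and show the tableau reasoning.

Yes

1. ((∀s.F ⊓ C) ⊓ B) ⊑ ((C ⊓ D) ⊔ A)  ⇔  (((∀s.F ⊓ C) ⊓ B) ⊓ ((¬C ⊔ ¬D) ⊓ ¬A)) unsat w.r.t. T
   all branches close; clash {A, ¬A} at x₀
2. Hence ((∀s.F ⊓ C) ⊓ B) ⊑ ((C ⊓ D) ⊔ A): entailed.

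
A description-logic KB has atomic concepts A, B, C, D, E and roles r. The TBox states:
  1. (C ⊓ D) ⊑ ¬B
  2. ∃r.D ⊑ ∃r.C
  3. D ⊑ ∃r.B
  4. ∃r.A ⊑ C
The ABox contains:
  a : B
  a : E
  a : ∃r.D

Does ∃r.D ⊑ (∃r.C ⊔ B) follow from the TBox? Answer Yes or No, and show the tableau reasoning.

1. ∃r.D ⊑ (∃r.C ⊔ B)  ⇔  (∃r.D ⊓ (∀r.¬C ⊓ ¬B)) unsat w.r.t. T
   all branches close; clash {C, ¬C} at an ∃-successor
2. Hence ∃r.D ⊑ (∃r.C ⊔ B): entailed.

Yes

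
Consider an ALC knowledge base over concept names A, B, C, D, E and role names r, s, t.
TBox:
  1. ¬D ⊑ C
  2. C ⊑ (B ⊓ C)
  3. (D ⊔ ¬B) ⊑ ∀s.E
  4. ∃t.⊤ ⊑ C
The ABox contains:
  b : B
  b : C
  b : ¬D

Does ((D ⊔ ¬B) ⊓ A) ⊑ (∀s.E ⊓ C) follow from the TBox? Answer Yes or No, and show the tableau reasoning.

No

1. ((D ⊔ ¬B) ⊓ A) ⊑ (∀s.E ⊓ C)  ⇔  (((D ⊔ ¬B) ⊓ A) ⊓ (∃s.¬E ⊔ ¬C)) unsat w.r.t. T
   apply at x₀: (D ⊔ ¬B)⊑∀s.E
   open: L(x₀) ⊇ {A, D, ¬C, ∀s.E, ∀t.⊥}
2. Hence ((D ⊔ ¬B) ⊓ A) ⊑ (∀s.E ⊓ C): not entailed.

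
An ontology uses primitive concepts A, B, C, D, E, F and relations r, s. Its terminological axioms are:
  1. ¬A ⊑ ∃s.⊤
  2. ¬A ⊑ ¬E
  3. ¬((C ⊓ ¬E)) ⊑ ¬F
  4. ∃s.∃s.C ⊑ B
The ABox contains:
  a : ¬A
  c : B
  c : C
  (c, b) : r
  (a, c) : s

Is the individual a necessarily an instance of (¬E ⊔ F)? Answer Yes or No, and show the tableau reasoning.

Yes

1. a : (¬E ⊔ F)?  L(a) = {¬A} ∪ {(E ⊓ ¬F)}
   clash {E, ¬E} at a — a ∈ (¬E ⊔ F)
2. Hence a : (¬E ⊔ F): entailed.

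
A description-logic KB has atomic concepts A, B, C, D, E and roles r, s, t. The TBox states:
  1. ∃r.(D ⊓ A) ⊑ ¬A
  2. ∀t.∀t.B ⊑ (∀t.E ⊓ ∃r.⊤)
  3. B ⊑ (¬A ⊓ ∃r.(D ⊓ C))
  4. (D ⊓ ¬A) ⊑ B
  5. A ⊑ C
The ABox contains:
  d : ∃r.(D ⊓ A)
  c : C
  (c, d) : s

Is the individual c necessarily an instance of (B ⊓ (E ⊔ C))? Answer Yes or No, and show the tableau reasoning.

1. c : (B ⊓ (E ⊔ C))?  L(c) = {C} ∪ {(¬B ⊔ (¬E ⊓ ¬C))}
   open: L(c) ⊇ {C, ¬B, ¬D, ∀r.(¬D ⊔ ¬A), ∃t.∃t.¬B} (+ ∃-successors) — c ∉ (B ⊓ (E ⊔ C)) possible
2. Hence c : (B ⊓ (E ⊔ C)): not entailed.

No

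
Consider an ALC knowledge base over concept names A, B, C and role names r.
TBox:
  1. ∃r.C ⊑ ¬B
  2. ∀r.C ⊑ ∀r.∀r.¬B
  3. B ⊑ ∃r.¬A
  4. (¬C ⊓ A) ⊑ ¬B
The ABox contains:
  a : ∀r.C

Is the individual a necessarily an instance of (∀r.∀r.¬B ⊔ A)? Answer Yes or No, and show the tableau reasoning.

1. a : (∀r.∀r.¬B ⊔ A)?  L(a) = {∀r.C} ∪ {(∃r.∃r.B ⊓ ¬A)}
   clash {B, ¬B} at an ∃-successor — a ∈ (∀r.∀r.¬B ⊔ A)
2. Hence a : (∀r.∀r.¬B ⊔ A): entailed.

Yes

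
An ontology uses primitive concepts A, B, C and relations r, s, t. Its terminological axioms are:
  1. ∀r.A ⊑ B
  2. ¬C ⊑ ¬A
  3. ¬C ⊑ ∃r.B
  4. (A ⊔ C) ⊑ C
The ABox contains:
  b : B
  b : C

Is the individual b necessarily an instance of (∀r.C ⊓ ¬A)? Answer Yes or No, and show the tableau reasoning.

No

1. b : (∀r.C ⊓ ¬A)?  L(b) = {B, C} ∪ {(∃r.¬C ⊔ A)}
   open: L(b) ⊇ {B, C, ∃r.¬C} (+ ∃-successors) — b ∉ (∀r.C ⊓ ¬A) possible
2. Hence b : (∀r.C ⊓ ¬A): not entailed.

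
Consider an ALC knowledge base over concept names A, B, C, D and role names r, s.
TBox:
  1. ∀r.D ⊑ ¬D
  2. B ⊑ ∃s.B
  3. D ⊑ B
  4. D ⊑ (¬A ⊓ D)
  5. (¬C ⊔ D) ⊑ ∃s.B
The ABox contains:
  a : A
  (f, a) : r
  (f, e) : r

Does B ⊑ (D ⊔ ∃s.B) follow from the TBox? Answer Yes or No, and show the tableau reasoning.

1. B ⊑ (D ⊔ ∃s.B)  ⇔  (B ⊓ (¬D ⊓ ∀s.¬B)) unsat w.r.t. T
   all branches close; clash {B, ¬B} at an ∃-successor
2. Hence B ⊑ (D ⊔ ∃s.B): entailed.

Yes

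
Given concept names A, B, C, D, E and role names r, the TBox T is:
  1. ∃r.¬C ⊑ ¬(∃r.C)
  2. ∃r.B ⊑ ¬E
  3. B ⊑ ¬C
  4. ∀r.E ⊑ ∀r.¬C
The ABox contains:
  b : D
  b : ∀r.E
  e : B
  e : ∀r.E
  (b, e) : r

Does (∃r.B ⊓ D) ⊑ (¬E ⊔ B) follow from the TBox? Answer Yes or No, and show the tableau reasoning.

Yes

1. (∃r.B ⊓ D) ⊑ (¬E ⊔ B)  ⇔  ((∃r.B ⊓ D) ⊓ (E ⊓ ¬B)) unsat w.r.t. T
   all branches close; clash {E, ¬E} at x₀
2. Hence (∃r.B ⊓ D) ⊑ (¬E ⊔ B): entailed.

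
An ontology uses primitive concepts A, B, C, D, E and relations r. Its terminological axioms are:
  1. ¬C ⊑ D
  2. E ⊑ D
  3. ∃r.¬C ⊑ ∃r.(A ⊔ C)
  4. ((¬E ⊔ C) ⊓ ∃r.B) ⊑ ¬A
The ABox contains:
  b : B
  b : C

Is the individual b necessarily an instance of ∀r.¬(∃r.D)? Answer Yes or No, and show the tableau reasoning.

No

1. b : ∀r.¬(∃r.D)?  L(b) = {B, C} ∪ {∃r.∃r.D}
   open: L(b) ⊇ {B, C, ¬E, ∀r.C, ∀r.¬B, …} (+ ∃-successors) — b ∉ ∀r.¬(∃r.D) possible
2. Hence b : ∀r.¬(∃r.D): not entailed.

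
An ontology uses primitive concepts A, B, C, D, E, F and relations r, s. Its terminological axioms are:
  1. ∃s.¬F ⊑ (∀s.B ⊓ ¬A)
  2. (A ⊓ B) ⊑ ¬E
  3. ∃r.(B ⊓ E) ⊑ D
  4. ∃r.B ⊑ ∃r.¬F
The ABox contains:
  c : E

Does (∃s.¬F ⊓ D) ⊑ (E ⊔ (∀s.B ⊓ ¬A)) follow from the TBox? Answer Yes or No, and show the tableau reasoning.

Yes

1. (∃s.¬F ⊓ D) ⊑ (E ⊔ (∀s.B ⊓ ¬A))  ⇔  ((∃s.¬F ⊓ D) ⊓ (¬E ⊓ (∃s.¬B ⊔ A))) unsat w.r.t. T
   all branches close; clash {A, ¬A} at x₀
2. Hence (∃s.¬F ⊓ D) ⊑ (E ⊔ (∀s.B ⊓ ¬A)): entailed.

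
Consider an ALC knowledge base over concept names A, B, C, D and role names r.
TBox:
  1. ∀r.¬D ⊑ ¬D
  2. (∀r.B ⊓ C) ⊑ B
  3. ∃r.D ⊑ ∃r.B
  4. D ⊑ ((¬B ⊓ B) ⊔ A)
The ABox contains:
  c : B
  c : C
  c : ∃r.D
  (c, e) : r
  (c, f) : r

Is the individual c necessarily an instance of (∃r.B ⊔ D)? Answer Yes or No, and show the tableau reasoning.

1. c : (∃r.B ⊔ D)?  L(c) = {B, C, ∃r.D} ∪ {(∀r.¬B ⊓ ¬D)}
   clash {B, ¬B} at an ∃-successor — c ∈ (∃r.B ⊔ D)
2. Hence c : (∃r.B ⊔ D): entailed.

Yes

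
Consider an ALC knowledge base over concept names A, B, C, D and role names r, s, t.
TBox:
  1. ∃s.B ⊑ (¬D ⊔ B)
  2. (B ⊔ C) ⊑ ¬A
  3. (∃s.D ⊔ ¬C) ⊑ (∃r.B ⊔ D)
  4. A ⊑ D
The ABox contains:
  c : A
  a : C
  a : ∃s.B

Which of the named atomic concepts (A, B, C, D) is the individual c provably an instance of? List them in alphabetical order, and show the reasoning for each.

{A, D}

1. c : A?  L(c) = {A} ∪ {¬A}
   clash {A, ¬A} at c — c ∈ A
2. c : B?  L(c) = {A} ∪ {¬B}
   apply at c: A⊑D
   open: L(c) ⊇ {A, D, ¬B, ¬C, ∀s.¬B} — c ∉ B possible
3. c : C?  L(c) = {A} ∪ {¬C}
   apply at c: A⊑D
   open: L(c) ⊇ {A, D, ¬B, ¬C, ∀s.¬B} — c ∉ C possible
4. c : D?  L(c) = {A} ∪ {¬D}
   clash {D, ¬D} at c — c ∈ D
5. Entailed for c: {A, D}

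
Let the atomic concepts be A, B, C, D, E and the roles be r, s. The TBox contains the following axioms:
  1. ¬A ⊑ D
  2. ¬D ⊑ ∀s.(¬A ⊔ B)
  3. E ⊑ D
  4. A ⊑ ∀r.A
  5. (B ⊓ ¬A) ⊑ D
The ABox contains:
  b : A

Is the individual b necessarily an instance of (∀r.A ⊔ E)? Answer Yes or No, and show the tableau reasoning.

Yes

1. b : (∀r.A ⊔ E)?  L(b) = {A} ∪ {(∃r.¬A ⊓ ¬E)}
   clash {A, ¬A} at an ∃-successor — b ∈ (∀r.A ⊔ E)
2. Hence b : (∀r.A ⊔ E): entailed.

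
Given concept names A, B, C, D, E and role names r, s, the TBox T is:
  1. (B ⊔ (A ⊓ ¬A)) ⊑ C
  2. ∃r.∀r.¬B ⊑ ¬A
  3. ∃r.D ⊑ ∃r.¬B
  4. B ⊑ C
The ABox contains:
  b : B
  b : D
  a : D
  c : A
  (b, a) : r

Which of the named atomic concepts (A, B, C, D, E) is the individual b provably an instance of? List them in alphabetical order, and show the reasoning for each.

{B, C, D}

1. b : A?  L(b) = {B, D} ∪ {¬A}
   apply at b: B⊑C
   open: L(b) ⊇ {B, C, D, ¬A, ∃r.¬B} (+ ∃-successors) — b ∉ A possible
2. b : B?  L(b) = {B, D} ∪ {¬B}
   clash {B, ¬B} at b — b ∈ B
3. b : C?  L(b) = {B, D} ∪ {¬C}
   clash {C, ¬C} at b — b ∈ C
4. b : D?  L(b) = {B, D} ∪ {¬D}
   clash {D, ¬D} at b — b ∈ D
5. b : E?  L(b) = {B, D} ∪ {¬E}
   apply at b: B⊑C
   open: L(b) ⊇ {B, C, D, ¬E, ∀r.∃r.B, …} (+ ∃-successors) — b ∉ E possible
6. Entailed for b: {B, C, D}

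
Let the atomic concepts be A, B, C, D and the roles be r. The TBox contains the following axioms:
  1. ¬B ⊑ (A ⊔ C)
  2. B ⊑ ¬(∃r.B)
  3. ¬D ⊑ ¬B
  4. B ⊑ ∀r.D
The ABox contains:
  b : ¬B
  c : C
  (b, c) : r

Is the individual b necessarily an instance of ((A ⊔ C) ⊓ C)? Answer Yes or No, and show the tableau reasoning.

No

1. b : ((A ⊔ C) ⊓ C)?  L(b) = {¬B} ∪ {((¬A ⊓ ¬C) ⊔ ¬C)}
   apply at b: ¬B⊑(A ⊔ C)
   open: L(b) ⊇ {A, ¬B, ¬C} — b ∉ ((A ⊔ C) ⊓ C) possible
2. Hence b : ((A ⊔ C) ⊓ C): not entailed.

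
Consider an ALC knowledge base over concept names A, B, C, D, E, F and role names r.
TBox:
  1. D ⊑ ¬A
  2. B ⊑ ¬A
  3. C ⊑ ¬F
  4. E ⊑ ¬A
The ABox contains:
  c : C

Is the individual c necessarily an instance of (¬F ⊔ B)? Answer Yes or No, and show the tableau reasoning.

Yes

1. c : (¬F ⊔ B)?  L(c) = {C} ∪ {(F ⊓ ¬B)}
   clash {F, ¬F} at c — c ∈ (¬F ⊔ B)
2. Hence c : (¬F ⊔ B): entailed.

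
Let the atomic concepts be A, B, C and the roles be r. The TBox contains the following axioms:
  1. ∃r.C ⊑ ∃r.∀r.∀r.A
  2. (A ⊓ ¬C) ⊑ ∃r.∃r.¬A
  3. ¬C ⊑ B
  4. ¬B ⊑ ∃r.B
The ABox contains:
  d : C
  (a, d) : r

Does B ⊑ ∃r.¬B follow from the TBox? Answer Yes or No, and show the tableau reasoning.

1. B ⊑ ∃r.¬B  ⇔  (B ⊓ ∀r.B) unsat w.r.t. T
   open: L(x₀) ⊇ {B, ¬A, ∀r.B, ∀r.¬C}
2. Hence B ⊑ ∃r.¬B: not entailed.

No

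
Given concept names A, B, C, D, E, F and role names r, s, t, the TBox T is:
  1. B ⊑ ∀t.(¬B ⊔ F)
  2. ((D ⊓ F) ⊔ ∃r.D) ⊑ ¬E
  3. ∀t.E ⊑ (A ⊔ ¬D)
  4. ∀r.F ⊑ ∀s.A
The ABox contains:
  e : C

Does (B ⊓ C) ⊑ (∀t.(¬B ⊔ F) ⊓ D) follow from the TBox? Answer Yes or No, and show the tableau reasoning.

No

1. (B ⊓ C) ⊑ (∀t.(¬B ⊔ F) ⊓ D)  ⇔  ((B ⊓ C) ⊓ (∃t.(B ⊓ ¬F) ⊔ ¬D)) unsat w.r.t. T
   apply at x₀: B⊑∀t.(¬B ⊔ F)
   open: L(x₀) ⊇ {B, C, ¬D, ∀r.¬D, ∀t.(¬B ⊔ F), …} (+ ∃-successors)
2. Hence (B ⊓ C) ⊑ (∀t.(¬B ⊔ F) ⊓ D): not entailed.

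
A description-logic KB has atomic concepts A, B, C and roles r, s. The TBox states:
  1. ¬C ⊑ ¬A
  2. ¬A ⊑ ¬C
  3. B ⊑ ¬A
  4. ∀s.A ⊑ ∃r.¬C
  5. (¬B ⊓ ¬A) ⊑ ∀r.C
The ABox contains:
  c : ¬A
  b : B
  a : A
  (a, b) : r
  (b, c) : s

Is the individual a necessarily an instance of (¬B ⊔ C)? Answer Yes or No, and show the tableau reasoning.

Yes

1. a : (¬B ⊔ C)?  L(a) = {A} ∪ {(B ⊓ ¬C)}
   clash {A, ¬A} at a — a ∈ (¬B ⊔ C)
2. Hence a : (¬B ⊔ C): entailed.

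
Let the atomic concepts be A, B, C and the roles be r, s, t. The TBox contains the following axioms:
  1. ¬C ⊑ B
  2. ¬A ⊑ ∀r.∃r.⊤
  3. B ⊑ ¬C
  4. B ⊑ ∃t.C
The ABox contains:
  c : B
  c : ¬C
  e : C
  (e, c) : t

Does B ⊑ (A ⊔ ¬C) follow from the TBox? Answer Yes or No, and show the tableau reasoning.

Yes

1. B ⊑ (A ⊔ ¬C)  ⇔  (B ⊓ (¬A ⊓ C)) unsat w.r.t. T
   all branches close; clash {C, ¬C} at x₀
2. Hence B ⊑ (A ⊔ ¬C): entailed.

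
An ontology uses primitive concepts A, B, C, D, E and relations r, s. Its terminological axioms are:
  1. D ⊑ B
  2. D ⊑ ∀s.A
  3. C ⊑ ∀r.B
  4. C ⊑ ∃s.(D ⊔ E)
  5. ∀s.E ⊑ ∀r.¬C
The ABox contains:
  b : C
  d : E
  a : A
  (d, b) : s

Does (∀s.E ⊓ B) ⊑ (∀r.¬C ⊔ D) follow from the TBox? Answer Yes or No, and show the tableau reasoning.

1. (∀s.E ⊓ B) ⊑ (∀r.¬C ⊔ D)  ⇔  ((∀s.E ⊓ B) ⊓ (∃r.C ⊓ ¬D)) unsat w.r.t. T
   all branches close; clash {C, ¬C} at an ∃-successor
2. Hence (∀s.E ⊓ B) ⊑ (∀r.¬C ⊔ D): entailed.

Yes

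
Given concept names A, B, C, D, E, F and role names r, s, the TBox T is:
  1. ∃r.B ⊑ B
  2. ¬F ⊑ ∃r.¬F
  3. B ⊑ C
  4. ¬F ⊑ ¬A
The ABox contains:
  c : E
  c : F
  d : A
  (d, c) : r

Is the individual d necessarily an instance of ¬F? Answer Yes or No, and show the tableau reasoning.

No

1. d : ¬F?  L(d) = {A} ∪ {F}
   open: L(d) ⊇ {A, F, ¬B, ∀r.¬B} — d ∉ ¬F possible
2. Hence d : ¬F: not entailed.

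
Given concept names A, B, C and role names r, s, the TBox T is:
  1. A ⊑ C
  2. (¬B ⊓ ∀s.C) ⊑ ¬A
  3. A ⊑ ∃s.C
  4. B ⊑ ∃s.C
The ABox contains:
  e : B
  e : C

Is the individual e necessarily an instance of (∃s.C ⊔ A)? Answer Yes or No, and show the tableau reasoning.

1. e : (∃s.C ⊔ A)?  L(e) = {B, C} ∪ {(∀s.¬C ⊓ ¬A)}
   clash {C, ¬C} at an ∃-successor — e ∈ (∃s.C ⊔ A)
2. Hence e : (∃s.C ⊔ A): entailed.

Yes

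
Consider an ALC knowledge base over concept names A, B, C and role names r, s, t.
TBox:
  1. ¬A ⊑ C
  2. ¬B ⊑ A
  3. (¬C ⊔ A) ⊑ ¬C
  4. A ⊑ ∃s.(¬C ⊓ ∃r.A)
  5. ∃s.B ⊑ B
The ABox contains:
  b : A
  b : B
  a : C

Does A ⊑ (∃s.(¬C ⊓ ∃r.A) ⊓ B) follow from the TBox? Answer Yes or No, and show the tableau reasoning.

1. A ⊑ (∃s.(¬C ⊓ ∃r.A) ⊓ B)  ⇔  (A ⊓ (∀s.(C ⊔ ∀r.¬A) ⊔ ¬B)) unsat w.r.t. T
   apply at x₀: A⊑∃s.(¬C ⊓ ∃r.A)
   open: L(x₀) ⊇ {A, ¬B, ¬C, ∀s.¬B, ∃s.(¬C ⊓ ∃r.A)} (+ ∃-successors)
2. Hence A ⊑ (∃s.(¬C ⊓ ∃r.A) ⊓ B): not entailed.

No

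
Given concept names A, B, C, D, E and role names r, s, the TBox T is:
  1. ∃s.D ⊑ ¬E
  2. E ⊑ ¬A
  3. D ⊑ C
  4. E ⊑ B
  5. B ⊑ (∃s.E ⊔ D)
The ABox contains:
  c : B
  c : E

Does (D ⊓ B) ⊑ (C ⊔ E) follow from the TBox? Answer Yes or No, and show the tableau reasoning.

1. (D ⊓ B) ⊑ (C ⊔ E)  ⇔  ((D ⊓ B) ⊓ (¬C ⊓ ¬E)) unsat w.r.t. T
   all branches close; clash {C, ¬C} at x₀
2. Hence (D ⊓ B) ⊑ (C ⊔ E): entailed.

Yes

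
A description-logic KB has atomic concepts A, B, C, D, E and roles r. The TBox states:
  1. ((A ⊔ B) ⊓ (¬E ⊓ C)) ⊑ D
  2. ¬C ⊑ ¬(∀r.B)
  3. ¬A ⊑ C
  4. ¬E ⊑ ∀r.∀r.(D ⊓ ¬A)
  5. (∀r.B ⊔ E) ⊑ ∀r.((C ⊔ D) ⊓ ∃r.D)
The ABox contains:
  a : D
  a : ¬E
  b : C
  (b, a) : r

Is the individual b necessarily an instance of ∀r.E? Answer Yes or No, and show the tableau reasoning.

No

1. b : ∀r.E?  L(b) = {C} ∪ {∃r.¬E}
   open: L(b) ⊇ {C, ¬A, ¬B, ¬E, ∀r.∀r.(D ⊓ ¬A), …} (+ ∃-successors) — b ∉ ∀r.E possible
2. Hence b : ∀r.E: not entailed.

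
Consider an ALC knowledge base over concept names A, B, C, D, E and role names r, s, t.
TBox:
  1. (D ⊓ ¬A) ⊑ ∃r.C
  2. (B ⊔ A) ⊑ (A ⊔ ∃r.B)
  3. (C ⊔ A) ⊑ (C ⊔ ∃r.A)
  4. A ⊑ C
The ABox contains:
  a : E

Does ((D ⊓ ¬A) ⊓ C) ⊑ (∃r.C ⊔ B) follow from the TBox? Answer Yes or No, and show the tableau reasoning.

1. ((D ⊓ ¬A) ⊓ C) ⊑ (∃r.C ⊔ B)  ⇔  (((D ⊓ ¬A) ⊓ C) ⊓ (∀r.¬C ⊓ ¬B)) unsat w.r.t. T
   all branches close; clash {C, ¬C} at an ∃-successor
2. Hence ((D ⊓ ¬A) ⊓ C) ⊑ (∃r.C ⊔ B): entailed.

Yes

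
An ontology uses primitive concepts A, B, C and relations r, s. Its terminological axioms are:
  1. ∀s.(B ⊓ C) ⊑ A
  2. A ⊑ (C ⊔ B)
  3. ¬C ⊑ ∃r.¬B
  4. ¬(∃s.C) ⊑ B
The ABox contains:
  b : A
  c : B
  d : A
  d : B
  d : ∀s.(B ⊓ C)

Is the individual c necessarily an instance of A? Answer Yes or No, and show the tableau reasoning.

1. c : A?  L(c) = {B} ∪ {¬A}
   open: L(c) ⊇ {B, C, ¬A, ∃s.(¬B ⊔ ¬C)} (+ ∃-successors) — c ∉ A possible
2. Hence c : A: not entailed.

No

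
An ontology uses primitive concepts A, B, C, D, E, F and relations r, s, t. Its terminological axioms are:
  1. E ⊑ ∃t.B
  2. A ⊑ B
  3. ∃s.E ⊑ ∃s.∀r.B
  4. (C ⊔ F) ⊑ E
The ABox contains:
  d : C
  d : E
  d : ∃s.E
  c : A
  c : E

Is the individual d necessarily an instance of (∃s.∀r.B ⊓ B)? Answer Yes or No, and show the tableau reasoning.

1. d : (∃s.∀r.B ⊓ B)?  L(d) = {C, E, ∃s.E} ∪ {(∀s.∃r.¬B ⊔ ¬B)}
   apply at d: E⊑∃t.B; ∃s.E⊑∃s.∀r.B
   open: L(d) ⊇ {C, E, ¬A, ¬B, ∃s.E, …} (+ ∃-successors) — d ∉ (∃s.∀r.B ⊓ B) possible
2. Hence d : (∃s.∀r.B ⊓ B): not entailed.

No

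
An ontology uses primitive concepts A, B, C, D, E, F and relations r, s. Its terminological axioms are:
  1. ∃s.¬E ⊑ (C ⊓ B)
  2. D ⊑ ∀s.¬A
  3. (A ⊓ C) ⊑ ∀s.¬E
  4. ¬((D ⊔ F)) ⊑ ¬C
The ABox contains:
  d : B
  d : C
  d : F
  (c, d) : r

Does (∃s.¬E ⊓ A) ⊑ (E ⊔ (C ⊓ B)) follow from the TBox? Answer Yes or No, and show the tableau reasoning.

1. (∃s.¬E ⊓ A) ⊑ (E ⊔ (C ⊓ B))  ⇔  ((∃s.¬E ⊓ A) ⊓ (¬E ⊓ (¬C ⊔ ¬B))) unsat w.r.t. T
   all branches close; clash {C, ¬C} at x₀
2. Hence (∃s.¬E ⊓ A) ⊑ (E ⊔ (C ⊓ B)): entailed.

Yes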